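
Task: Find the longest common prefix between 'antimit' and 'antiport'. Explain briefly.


Compare from the start: 4 characters match: 'anti'. Mismatch at position 5: 'm' vs 'p'.

anti


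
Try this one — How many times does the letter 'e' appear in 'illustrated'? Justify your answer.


Letter 'e' in 'illustrated': found at position(s) 10 = 1 occurrence(s).

1


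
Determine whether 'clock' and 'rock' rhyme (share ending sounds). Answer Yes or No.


Rime (stressed vowel + following sounds) of 'clock': -ock = /ɒk/
Rime of 'rock': -ock = /ɒk/
/ɒk/ and /ɒk/ are the same ending sound, so the words rhyme.

Yes


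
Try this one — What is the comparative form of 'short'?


Apply comparative formation (add -er): 'short' -> 'shorter'.

shorter


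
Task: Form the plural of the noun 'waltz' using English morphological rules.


Apply rule: Add -es (sibilant/fricative ending). 'waltz' becomes 'waltzes'.

waltzes


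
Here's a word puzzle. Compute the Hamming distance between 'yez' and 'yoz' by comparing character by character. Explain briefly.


Alignment:
Position 1: 'y' vs 'y' = match
Position 2: 'e' vs 'o' = DIFFER
Position 3: 'z' vs 'z' = match
Total differences: 1

1


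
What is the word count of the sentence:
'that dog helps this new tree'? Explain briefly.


Split into words: that | dog | helps | this | new | tree = 6 words.

6


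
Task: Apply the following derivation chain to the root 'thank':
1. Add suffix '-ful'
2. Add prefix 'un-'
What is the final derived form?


Step 1: Add suffix '-ful' to 'thank' = 'thankful'
Step 2: Add prefix 'un-' to 'thankful' = 'unthankful'

unthankful


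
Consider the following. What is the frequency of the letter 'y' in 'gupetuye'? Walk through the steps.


Letter 'y' in 'gupetuye': found at position(s) 7 = 1 occurrence(s).

1


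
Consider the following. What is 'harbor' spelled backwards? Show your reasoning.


Reverse 'harbor' character by character: 'robrah'.

robrah


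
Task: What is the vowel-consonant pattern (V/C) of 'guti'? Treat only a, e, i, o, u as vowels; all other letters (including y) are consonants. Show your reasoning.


Letter mapping: g = C, u = V, t = C, i = V.

CVCV


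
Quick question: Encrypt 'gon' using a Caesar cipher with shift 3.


Shift each letter by 3: g -> j, o -> r, n -> q. Result: 'jrq'.

jrq


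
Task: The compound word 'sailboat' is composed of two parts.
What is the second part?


Split 'sailboat' into 'sail' + 'boat'. The second part is 'boat'.

boat


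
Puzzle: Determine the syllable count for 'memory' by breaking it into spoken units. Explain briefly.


Break 'memory' into syllables: mem-o-ry -> mem | o | ry = 3 syllables

3 syllables


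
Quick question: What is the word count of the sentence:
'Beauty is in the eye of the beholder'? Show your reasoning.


Split into words: Beauty | is | in | the | eye | of | the | beholder = 8 words.

8


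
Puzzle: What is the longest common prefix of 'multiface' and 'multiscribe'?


Compare from the start: 5 characters match: 'multi'. Mismatch at position 6: 'f' vs 's'.

multi


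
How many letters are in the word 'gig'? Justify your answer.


Spell out 'gig' and number each letter: g(1), i(2), g(3). Total: 3 letters.

3


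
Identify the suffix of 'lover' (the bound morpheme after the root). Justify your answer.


The word 'lover' = 'love' (root) + '-er' (suffix). The suffix is '-er'.

er


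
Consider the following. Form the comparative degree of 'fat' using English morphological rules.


Apply comparative formation (double final consonant, add -er): 'fat' -> 'fatter'.

fatter


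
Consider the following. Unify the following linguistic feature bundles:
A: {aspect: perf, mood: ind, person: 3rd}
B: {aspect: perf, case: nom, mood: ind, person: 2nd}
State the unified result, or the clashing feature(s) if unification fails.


Compare features:
aspect: A=perf vs B=perf -> unified: perf
case: A=_ vs B=nom -> unified: nom
mood: A=ind vs B=ind -> unified: ind
person: A=3rd vs B=2nd -> CLASH
Clash detected on feature 'person' (3rd vs 2nd); unification fails.

CLASH on 'person' (3rd vs 2nd)


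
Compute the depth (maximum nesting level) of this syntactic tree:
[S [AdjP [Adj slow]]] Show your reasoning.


Count bracket nesting levels:
'[' at pos 0: depth = 1
'[' at pos 3: depth = 2
'[' at pos 9: depth = 3
Maximum depth reached: 3

3


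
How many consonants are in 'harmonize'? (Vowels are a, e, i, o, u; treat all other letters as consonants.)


Consonants in 'harmonize': h, r, m, n, z = 5 consonants.

5


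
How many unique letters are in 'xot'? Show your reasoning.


Unique letters in 'xot': {o, t, x} = 3 distinct letters.

3


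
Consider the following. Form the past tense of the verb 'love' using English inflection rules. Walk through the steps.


Apply rule: Add -d (word ends in -e). 'love' becomes 'loved'.

loved


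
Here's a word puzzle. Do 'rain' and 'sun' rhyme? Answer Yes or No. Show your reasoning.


Rime (stressed vowel + following sounds) of 'rain': -ain = /eɪn/
Rime of 'sun': -un = /ʌn/
/eɪn/ and /ʌn/ are different ending sounds, so the words do not rhyme.

No


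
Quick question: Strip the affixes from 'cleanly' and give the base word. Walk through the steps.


Remove suffix '-ly' from 'cleanly' to get root 'clean'.

clean


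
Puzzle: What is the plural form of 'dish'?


Apply rule: Add -es (sibilant/fricative ending). 'dish' becomes 'dishes'.

dishes


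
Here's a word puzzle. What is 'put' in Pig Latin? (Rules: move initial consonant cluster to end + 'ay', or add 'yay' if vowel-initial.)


'put': move consonant cluster 'p' to end and add 'ay': 'utpay'.

utpay


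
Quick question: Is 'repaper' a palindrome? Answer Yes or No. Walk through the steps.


Forward: 'repaper'
Reversed: 'repaper'
They are identical.

Yes


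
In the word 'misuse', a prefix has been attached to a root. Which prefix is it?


The word 'misuse' = 'mis' (prefix) + 'use' (root). The prefix is 'mis'.

mis


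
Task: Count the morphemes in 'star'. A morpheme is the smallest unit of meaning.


Decomposition: star (free morpheme) = 1 morpheme(s)

1 morphemes


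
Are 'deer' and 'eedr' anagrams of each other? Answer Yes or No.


Sorted letters of 'deer': 'deer'
Sorted letters of 'eedr': 'deer'
They match.

Yes


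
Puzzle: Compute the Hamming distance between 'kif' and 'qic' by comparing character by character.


Alignment:
Position 1: 'k' vs 'q' = DIFFER
Position 2: 'i' vs 'i' = match
Position 3: 'f' vs 'c' = DIFFER
Total differences: 2

2


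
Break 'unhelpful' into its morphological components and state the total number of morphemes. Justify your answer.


Step 1: Identify prefix: 'un' (meaning: not/reverse)
Step 2: Identify root: 'help'
Step 3: Identify suffix(es): 'ful'
Decomposition: un- (prefix: not/reverse) + help (root) + -ful (suffix: full of)
Total morphemes: 3

3 morphemes (un- (prefix: not/reverse) + help (root) + -ful (suffix: full of))


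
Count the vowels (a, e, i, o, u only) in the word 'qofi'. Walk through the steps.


Vowels in 'qofi': o, i = 2 vowels.

2


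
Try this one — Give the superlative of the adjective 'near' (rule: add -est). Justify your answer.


Apply superlative formation (add -est): 'near' -> 'nearest'.

nearest


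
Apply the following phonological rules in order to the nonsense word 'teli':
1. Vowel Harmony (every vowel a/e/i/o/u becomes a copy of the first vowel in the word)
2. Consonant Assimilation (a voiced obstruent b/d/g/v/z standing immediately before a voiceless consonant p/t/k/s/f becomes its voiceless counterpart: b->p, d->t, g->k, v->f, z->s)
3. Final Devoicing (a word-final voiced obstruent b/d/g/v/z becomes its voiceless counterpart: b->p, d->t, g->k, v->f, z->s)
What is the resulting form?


Starting form: 'teli'
Rule 1: Vowel Harmony: all vowels become 'e' (matching first vowel). 'teli' -> 'tele'
Rule 2: Consonant Assimilation: no voiced obstruent (b/d/g/v/z) stands immediately before a voiceless consonant (p/t/k/s/f). No change.
Rule 3: Final Devoicing: the word ends in the vowel 'e', not a consonant. No change.
Final form: 'tele'

tele


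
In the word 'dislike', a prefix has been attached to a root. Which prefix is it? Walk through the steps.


The word 'dislike' = 'dis' (prefix) + 'like' (root). The prefix is 'dis'.

dis


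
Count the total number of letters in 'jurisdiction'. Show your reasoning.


Spell out 'jurisdiction' and number each letter: j(1), u(2), r(3), i(4), s(5), d(6), i(7), c(8), t(9), i(10), o(11), n(12). Total: 12 letters.

12


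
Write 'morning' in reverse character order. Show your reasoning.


Reverse 'morning' character by character: 'gninrom'.

gninrom


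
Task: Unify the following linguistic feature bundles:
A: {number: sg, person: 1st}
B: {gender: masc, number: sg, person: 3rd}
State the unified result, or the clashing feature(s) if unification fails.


Compare features:
gender: A=_ vs B=masc -> unified: masc
number: A=sg vs B=sg -> unified: sg
person: A=1st vs B=3rd -> CLASH
Clash detected on feature 'person' (1st vs 3rd); unification fails.

CLASH on 'person' (1st vs 3rd)


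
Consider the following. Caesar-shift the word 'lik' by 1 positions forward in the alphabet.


Shift each letter by 1: l -> m, i -> j, k -> l. Result: 'mjl'.

mjl


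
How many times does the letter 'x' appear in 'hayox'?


Letter 'x' in 'hayox': found at position(s) 5 = 1 occurrence(s).

1


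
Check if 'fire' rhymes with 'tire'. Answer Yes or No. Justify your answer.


Rime (stressed vowel + following sounds) of 'fire': -ire = /aɪər/
Rime of 'tire': -ire = /aɪər/
/aɪər/ and /aɪər/ are the same ending sound, so the words rhyme.

Yes


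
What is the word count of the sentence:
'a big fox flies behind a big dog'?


Split into words: a | big | fox | flies | behind | a | big | dog = 8 words.

8


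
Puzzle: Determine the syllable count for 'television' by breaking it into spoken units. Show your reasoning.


Break 'television' into syllables: tel-e-vi-sion -> tel | e | vi | sion = 4 syllables

4 syllables


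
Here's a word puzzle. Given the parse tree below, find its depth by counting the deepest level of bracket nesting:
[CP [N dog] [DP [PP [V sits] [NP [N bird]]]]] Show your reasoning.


Count bracket nesting levels:
'[' at pos 0: depth = 1
'[' at pos 4: depth = 2
'[' at pos 12: depth = 2
'[' at pos 16: depth = 3
'[' at pos 20: depth = 4
'[' at pos 29: depth = 4
'[' at pos 33: depth = 5
Maximum depth reached: 5

5


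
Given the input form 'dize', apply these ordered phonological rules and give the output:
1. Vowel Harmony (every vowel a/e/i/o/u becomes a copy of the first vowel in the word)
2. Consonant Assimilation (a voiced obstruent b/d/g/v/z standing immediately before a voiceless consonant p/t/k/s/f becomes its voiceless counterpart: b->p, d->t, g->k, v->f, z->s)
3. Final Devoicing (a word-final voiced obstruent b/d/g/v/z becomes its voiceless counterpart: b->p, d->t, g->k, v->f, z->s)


Starting form: 'dize'
Rule 1: Vowel Harmony: all vowels become 'i' (matching first vowel). 'dize' -> 'dizi'
Rule 2: Consonant Assimilation: no voiced obstruent (b/d/g/v/z) stands immediately before a voiceless consonant (p/t/k/s/f). No change.
Rule 3: Final Devoicing: the word ends in the vowel 'i', not a consonant. No change.
Final form: 'dizi'

dizi


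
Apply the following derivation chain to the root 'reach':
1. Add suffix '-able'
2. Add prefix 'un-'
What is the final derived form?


Step 1: Add suffix '-able' to 'reach' = 'reachable'
Step 2: Add prefix 'un-' to 'reachable' = 'unreachable'

unreachable


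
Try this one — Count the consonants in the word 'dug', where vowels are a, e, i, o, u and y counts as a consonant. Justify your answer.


Consonants in 'dug': d, g = 2 consonants.

2


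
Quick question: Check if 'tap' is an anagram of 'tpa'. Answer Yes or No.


Sorted letters of 'tap': 'apt'
Sorted letters of 'tpa': 'apt'
They match.

Yes


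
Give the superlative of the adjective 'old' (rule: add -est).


Apply superlative formation (add -est): 'old' -> 'oldest'.

oldest


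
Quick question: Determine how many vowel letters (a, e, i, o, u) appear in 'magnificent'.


Vowels in 'magnificent': a, i, i, e = 4 vowels.

4


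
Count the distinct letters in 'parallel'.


Unique letters in 'parallel': {a, e, l, p, r} = 5 distinct letters.

5


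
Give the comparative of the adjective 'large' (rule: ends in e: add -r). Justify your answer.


Apply comparative formation (ends in e: add -r): 'large' -> 'larger'.

larger


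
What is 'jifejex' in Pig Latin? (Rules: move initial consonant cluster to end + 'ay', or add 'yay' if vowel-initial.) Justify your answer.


'jifejex': move consonant cluster 'j' to end and add 'ay': 'ifejexjay'.

ifejexjay


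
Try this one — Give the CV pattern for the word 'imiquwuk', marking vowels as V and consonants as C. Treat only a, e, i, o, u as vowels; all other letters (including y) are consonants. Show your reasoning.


Letter mapping: i = V, m = C, i = V, q = C, u = V, w = C, u = V, k = C.

VCVCVCVC


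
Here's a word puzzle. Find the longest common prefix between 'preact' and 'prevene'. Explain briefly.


Compare from the start: 3 characters match: 'pre'. Mismatch at position 4: 'a' vs 'v'.

pre


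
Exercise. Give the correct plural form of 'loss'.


Apply rule: Add -es (sibilant/fricative ending). 'loss' becomes 'losses'.

losses


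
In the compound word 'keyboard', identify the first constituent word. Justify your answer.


Split 'keyboard' into 'key' + 'board'. The first part is 'key'.

key


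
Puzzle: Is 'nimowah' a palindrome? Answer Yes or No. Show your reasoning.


Forward: 'nimowah'
Reversed: 'hawomin'
They differ.

No


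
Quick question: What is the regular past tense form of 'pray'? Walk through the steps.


Apply rule: Add -ed. 'pray' becomes 'prayed'.

prayed


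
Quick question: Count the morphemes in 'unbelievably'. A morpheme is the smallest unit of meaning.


Decomposition: un- (prefix) + believe (root) + -able (suffix) + -ly (suffix) = 4 morpheme(s)

4 morphemes


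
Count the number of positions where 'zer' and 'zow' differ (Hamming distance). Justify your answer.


Alignment:
Position 1: 'z' vs 'z' = match
Position 2: 'e' vs 'o' = DIFFER
Position 3: 'r' vs 'w' = DIFFER
Total differences: 2

2


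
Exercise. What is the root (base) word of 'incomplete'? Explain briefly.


Remove prefix 'in' from 'incomplete' to get root 'complete'.

complete


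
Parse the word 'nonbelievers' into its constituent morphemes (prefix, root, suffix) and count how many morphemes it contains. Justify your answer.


Step 1: Identify prefix: 'non' (meaning: not)
Step 2: Identify root: 'believe'
Step 3: Identify suffix(es): 'er, s'
Decomposition: non- (prefix: not) + believe (root) + -er (suffix: one who) + -s (plural)
Total morphemes: 4

4 morphemes (non- (prefix: not) + believe (root) + -er (suffix: one who) + -s (plural))


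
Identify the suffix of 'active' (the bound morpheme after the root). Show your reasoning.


The word 'active' = 'act' (root) + '-ive' (suffix). The suffix is '-ive'.

ive


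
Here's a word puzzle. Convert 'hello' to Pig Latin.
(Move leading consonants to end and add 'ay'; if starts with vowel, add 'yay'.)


'hello': move consonant cluster 'h' to end and add 'ay': 'ellohay'.

ellohay


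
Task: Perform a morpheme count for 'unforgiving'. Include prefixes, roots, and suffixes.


Decomposition: un- (prefix) + forgive (root) + -ing (suffix) = 3 morpheme(s)

3 morphemes


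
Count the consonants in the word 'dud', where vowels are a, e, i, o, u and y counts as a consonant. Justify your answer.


Consonants in 'dud': d, d = 2 consonants.

2


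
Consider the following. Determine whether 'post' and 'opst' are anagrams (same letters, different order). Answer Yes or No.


Sorted letters of 'post': 'opst'
Sorted letters of 'opst': 'opst'
They match.

Yes


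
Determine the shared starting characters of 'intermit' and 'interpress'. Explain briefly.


Compare from the start: 5 characters match: 'inter'. Mismatch at position 6: 'm' vs 'p'.

inter


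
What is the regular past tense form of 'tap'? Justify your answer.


Apply rule: Double final consonant and add -ed. 'tap' becomes 'tapped'.

tapped


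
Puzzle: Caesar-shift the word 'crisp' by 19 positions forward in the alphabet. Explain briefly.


Shift each letter by 19: c -> v, r -> k, i -> b, s -> l, p -> i. Result: 'vkbli'.

vkbli


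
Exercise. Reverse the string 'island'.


Reverse 'island' character by character: 'dnalsi'.

dnalsi


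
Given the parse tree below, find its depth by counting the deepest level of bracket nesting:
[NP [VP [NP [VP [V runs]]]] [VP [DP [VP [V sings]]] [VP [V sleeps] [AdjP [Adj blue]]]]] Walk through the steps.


Count bracket nesting levels:
'[' at pos 0: depth = 1
'[' at pos 4: depth = 2
'[' at pos 8: depth = 3
'[' at pos 12: depth = 4
'[' at pos 16: depth = 5
'[' at pos 28: depth = 2
'[' at pos 32: depth = 3
'[' at pos 36: depth = 4
'[' at pos 40: depth = 5
'[' at pos 52: depth = 3
'[' at pos 56: depth = 4
'[' at pos 67: depth = 4
'[' at pos 73: depth = 5
Maximum depth reached: 5

5


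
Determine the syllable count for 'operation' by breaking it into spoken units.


Break 'operation' into syllables: op-er-a-tion -> op | er | a | tion = 4 syllables

4 syllables


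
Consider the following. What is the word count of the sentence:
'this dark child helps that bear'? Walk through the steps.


Split into words: this | dark | child | helps | that | bear = 6 words.

6


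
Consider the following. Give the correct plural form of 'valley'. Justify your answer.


Apply rule: Add -s. 'valley' becomes 'valleys'.

valleys


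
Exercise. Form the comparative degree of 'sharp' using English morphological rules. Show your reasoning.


Apply comparative formation (add -er): 'sharp' -> 'sharper'.

sharper


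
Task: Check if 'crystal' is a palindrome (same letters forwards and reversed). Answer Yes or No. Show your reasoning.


Forward: 'crystal'
Reversed: 'latsyrc'
They differ.

No


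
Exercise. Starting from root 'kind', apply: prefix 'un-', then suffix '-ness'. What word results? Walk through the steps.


Step 1: Add prefix 'un-' to 'kind' = 'unkind'
Step 2: Add suffix '-ness' to 'unkind' = 'unkindness'

unkindness


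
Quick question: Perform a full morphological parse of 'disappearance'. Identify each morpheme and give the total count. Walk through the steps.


Step 1: Identify prefix: 'dis' (meaning: not/apart)
Step 2: Identify root: 'appear'
Step 3: Identify suffix(es): 'ance'
Decomposition: dis- (prefix: not/apart) + appear (root) + -ance (suffix: state/act)
Total morphemes: 3

3 morphemes (dis- (prefix: not/apart) + appear (root) + -ance (suffix: state/act))


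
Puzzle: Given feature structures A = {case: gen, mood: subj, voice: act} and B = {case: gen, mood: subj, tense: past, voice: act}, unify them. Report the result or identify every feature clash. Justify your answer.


Compare features:
case: A=gen vs B=gen -> unified: gen
mood: A=subj vs B=subj -> unified: subj
tense: A=_ vs B=past -> unified: past
voice: A=act vs B=act -> unified: act
No clashes found.

Unified: {case: gen, mood: subj, tense: past, voice: act}


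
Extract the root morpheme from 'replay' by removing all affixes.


Remove prefix 're' from 'replay' to get root 'play'.

play


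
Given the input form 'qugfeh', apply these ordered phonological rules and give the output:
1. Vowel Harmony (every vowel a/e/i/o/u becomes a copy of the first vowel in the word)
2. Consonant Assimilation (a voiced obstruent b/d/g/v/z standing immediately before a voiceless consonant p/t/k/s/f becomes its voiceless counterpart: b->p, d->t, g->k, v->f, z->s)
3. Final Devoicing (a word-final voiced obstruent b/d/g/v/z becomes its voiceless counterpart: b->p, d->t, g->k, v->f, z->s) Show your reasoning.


Starting form: 'qugfeh'
Rule 1: Vowel Harmony: all vowels become 'u' (matching first vowel). 'qugfeh' -> 'qugfuh'
Rule 2: Consonant Assimilation: voiced obstruent before voiceless consonant becomes voiceless ('gf' -> 'kf'). 'qugfuh' -> 'qukfuh'
Rule 3: Final Devoicing: final consonant 'h' is not one of the voiced obstruents b/d/g/v/z. No change.
Final form: 'qukfuh'

qukfuh


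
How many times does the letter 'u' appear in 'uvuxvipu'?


Letter 'u' in 'uvuxvipu': found at position(s) 1, 3, 8 = 3 occurrence(s).

3


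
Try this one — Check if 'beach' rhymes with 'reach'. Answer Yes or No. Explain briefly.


Rime (stressed vowel + following sounds) of 'beach': -each = /iːtʃ/
Rime of 'reach': -each = /iːtʃ/
/iːtʃ/ and /iːtʃ/ are the same ending sound, so the words rhyme.

Yes


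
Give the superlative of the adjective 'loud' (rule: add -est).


Apply superlative formation (add -est): 'loud' -> 'loudest'.

loudest


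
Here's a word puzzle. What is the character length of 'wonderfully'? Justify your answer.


Spell out 'wonderfully' and number each letter: w(1), o(2), n(3), d(4), e(5), r(6), f(7), u(8), l(9), l(10), y(11). Total: 11 letters.

11


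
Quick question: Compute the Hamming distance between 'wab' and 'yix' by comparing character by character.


Alignment:
Position 1: 'w' vs 'y' = DIFFER
Position 2: 'a' vs 'i' = DIFFER
Position 3: 'b' vs 'x' = DIFFER
Total differences: 3

3


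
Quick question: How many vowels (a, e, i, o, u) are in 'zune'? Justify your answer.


Vowels in 'zune': u, e = 2 vowels.

2


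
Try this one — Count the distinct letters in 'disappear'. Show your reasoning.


Unique letters in 'disappear': {a, d, e, i, p, r, s} = 7 distinct letters.

7


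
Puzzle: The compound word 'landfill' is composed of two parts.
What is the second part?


Split 'landfill' into 'land' + 'fill'. The second part is 'fill'.

fill


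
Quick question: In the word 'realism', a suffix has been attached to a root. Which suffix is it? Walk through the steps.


The word 'realism' = 'real' (root) + '-ism' (suffix). The suffix is '-ism'.

ism


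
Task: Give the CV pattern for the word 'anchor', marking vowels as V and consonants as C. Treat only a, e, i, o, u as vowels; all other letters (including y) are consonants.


Letter mapping: a = V, n = C, c = C, h = C, o = V, r = C.

VCCCVC


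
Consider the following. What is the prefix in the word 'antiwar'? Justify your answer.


The word 'antiwar' = 'anti' (prefix) + 'war' (root). The prefix is 'anti'.

anti


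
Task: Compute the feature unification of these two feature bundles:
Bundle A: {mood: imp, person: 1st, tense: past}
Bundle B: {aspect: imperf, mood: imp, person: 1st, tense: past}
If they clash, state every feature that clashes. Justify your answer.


Compare features:
aspect: A=_ vs B=imperf -> unified: imperf
mood: A=imp vs B=imp -> unified: imp
person: A=1st vs B=1st -> unified: 1st
tense: A=past vs B=past -> unified: past
No clashes found.

Unified: {aspect: imperf, mood: imp, person: 1st, tense: past}


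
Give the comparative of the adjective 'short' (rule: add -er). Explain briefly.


Apply comparative formation (add -er): 'short' -> 'shorter'.

shorter


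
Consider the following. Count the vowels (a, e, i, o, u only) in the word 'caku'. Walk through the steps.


Vowels in 'caku': a, u = 2 vowels.

2


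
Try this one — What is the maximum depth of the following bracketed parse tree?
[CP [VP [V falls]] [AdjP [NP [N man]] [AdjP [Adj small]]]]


Count bracket nesting levels:
'[' at pos 0: depth = 1
'[' at pos 4: depth = 2
'[' at pos 8: depth = 3
'[' at pos 19: depth = 2
'[' at pos 25: depth = 3
'[' at pos 29: depth = 4
'[' at pos 38: depth = 3
'[' at pos 44: depth = 4
Maximum depth reached: 4

4


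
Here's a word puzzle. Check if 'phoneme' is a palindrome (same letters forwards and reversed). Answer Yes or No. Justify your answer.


Forward: 'phoneme'
Reversed: 'emenohp'
They differ.

No


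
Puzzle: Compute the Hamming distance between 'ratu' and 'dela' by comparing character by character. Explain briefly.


Alignment:
Position 1: 'r' vs 'd' = DIFFER
Position 2: 'a' vs 'e' = DIFFER
Position 3: 't' vs 'l' = DIFFER
Position 4: 'u' vs 'a' = DIFFER
Total differences: 4

4


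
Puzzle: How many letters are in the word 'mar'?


Spell out 'mar' and number each letter: m(1), a(2), r(3). Total: 3 letters.

3


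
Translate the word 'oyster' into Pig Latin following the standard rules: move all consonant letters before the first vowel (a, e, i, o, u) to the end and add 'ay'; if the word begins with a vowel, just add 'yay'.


'oyster' starts with a vowel, so add 'yay': 'oysteryay'.

oysteryay


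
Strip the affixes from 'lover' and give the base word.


Remove suffix '-er' from 'lover' to get root 'love'.

love


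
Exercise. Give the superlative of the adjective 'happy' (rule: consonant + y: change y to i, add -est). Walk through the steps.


Apply superlative formation (consonant + y: change y to i, add -est): 'happy' -> 'happiest'.

happiest


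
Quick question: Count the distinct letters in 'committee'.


Unique letters in 'committee': {c, e, i, m, o, t} = 6 distinct letters.

6


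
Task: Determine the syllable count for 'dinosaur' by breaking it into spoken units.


Break 'dinosaur' into syllables: di-no-saur -> di | no | saur = 3 syllables

3 syllables


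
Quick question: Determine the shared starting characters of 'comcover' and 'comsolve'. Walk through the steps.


Compare from the start: 3 characters match: 'com'. Mismatch at position 4: 'c' vs 's'.

com


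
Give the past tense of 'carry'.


Apply rule: Change -y to -ied. 'carry' becomes 'carried'.

carried


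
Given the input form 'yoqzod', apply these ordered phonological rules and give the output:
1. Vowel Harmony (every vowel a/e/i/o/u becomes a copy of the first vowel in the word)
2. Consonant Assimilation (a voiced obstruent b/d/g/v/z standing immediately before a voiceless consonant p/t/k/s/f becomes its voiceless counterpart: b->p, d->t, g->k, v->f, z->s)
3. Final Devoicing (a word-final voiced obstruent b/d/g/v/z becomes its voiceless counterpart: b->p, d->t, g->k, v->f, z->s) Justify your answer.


Starting form: 'yoqzod'
Rule 1: Vowel Harmony: all vowels already match. No change.
Rule 2: Consonant Assimilation: no voiced obstruent (b/d/g/v/z) stands immediately before a voiceless consonant (p/t/k/s/f). No change.
Rule 3: Final Devoicing: word-final voiced obstruent 'd' becomes voiceless 't'. 'yoqzod' -> 'yoqzot'
Final form: 'yoqzot'

yoqzot


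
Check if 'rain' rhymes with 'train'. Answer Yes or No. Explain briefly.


Rime (stressed vowel + following sounds) of 'rain': -ain = /eɪn/
Rime of 'train': -ain = /eɪn/
/eɪn/ and /eɪn/ are the same ending sound, so the words rhyme.

Yes


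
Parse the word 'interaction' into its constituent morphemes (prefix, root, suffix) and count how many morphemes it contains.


Step 1: Identify prefix: 'inter' (meaning: between)
Step 2: Identify root: 'act'
Step 3: Identify suffix(es): 'ion'
Decomposition: inter- (prefix: between) + act (root) + -ion (suffix: act of)
Total morphemes: 3

3 morphemes (inter- (prefix: between) + act (root) + -ion (suffix: act of))


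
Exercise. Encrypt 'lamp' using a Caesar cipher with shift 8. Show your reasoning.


Shift each letter by 8: l -> t, a -> i, m -> u, p -> x. Result: 'tiux'.

tiux


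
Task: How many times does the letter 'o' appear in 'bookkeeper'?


Letter 'o' in 'bookkeeper': found at position(s) 2, 3 = 2 occurrence(s).

2


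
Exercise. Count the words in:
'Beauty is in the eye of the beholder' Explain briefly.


Split into words: Beauty | is | in | the | eye | of | the | beholder = 8 words.

8


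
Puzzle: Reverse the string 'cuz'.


Reverse 'cuz' character by character: 'zuc'.

zuc


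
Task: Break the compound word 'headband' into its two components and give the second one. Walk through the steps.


Split 'headband' into 'head' + 'band'. The second part is 'band'.

band


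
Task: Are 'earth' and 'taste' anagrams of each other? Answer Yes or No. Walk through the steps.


Sorted letters of 'earth': 'aehrt'
Sorted letters of 'taste': 'aestt'
They do not match.

No


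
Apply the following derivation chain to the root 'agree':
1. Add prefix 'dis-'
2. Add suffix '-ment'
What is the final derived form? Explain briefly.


Step 1: Add prefix 'dis-' to 'agree' = 'disagree'
Step 2: Add suffix '-ment' to 'disagree' = 'disagreement'

disagreement


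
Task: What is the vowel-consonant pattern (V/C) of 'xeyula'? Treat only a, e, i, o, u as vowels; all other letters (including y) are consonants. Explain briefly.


Letter mapping: x = C, e = V, y = C, u = V, l = C, a = V.

CVCVCV


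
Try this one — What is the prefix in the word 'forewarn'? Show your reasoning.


The word 'forewarn' = 'fore' (prefix) + 'warn' (root). The prefix is 'fore'.

fore


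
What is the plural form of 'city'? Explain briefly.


Apply rule: Change -y to -ies (consonant + y). 'city' becomes 'cities'.

cities


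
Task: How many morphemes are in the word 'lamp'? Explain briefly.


Decomposition: lamp (free morpheme) = 1 morpheme(s)

1 morphemes


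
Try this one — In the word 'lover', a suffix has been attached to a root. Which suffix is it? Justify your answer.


The word 'lover' = 'love' (root) + '-er' (suffix). The suffix is '-er'.

er


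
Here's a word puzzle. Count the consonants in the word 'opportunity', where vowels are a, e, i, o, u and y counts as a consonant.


Consonants in 'opportunity': p, p, r, t, n, t, y = 7 consonants.

7


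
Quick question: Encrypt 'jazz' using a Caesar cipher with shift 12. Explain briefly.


Shift each letter by 12: j -> v, a -> m, z -> l, z -> l. Result: 'vmll'.

vmll


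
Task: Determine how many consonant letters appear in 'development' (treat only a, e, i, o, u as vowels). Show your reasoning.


Consonants in 'development': d, v, l, p, m, n, t = 7 consonants.

7


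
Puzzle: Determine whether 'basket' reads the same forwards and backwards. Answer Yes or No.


Forward: 'basket'
Reversed: 'teksab'
They differ.

No


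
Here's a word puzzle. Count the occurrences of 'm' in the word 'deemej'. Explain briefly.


Letter 'm' in 'deemej': found at position(s) 4 = 1 occurrence(s).

1


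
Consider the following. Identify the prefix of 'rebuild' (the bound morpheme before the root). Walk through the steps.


The word 'rebuild' = 're' (prefix) + 'build' (root). The prefix is 're'.

re


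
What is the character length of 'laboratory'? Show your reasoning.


Spell out 'laboratory' and number each letter: l(1), a(2), b(3), o(4), r(5), a(6), t(7), o(8), r(9), y(10). Total: 10 letters.

10


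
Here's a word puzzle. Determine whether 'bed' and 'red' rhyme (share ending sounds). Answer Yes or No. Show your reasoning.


Rime (stressed vowel + following sounds) of 'bed': -ed = /ɛd/
Rime of 'red': -ed = /ɛd/
/ɛd/ and /ɛd/ are the same ending sound, so the words rhyme.

Yes


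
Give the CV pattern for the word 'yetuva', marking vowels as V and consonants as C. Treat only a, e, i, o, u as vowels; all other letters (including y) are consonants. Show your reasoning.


Letter mapping: y = C, e = V, t = C, u = V, v = C, a = V.

CVCVCV


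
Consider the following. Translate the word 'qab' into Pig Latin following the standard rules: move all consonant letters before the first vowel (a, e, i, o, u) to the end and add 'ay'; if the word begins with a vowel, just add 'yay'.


'qab': move consonant cluster 'q' to end and add 'ay': 'abqay'.

abqay


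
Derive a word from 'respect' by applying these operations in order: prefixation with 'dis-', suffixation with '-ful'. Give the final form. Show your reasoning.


Step 1: Add prefix 'dis-' to 'respect' = 'disrespect'
Step 2: Add suffix '-ful' to 'disrespect' = 'disrespectful'

disrespectful


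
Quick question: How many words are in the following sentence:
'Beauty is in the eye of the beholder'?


Split into words: Beauty | is | in | the | eye | of | the | beholder = 8 words.

8


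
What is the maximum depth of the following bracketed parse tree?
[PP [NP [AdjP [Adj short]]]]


Count bracket nesting levels:
'[' at pos 0: depth = 1
'[' at pos 4: depth = 2
'[' at pos 8: depth = 3
'[' at pos 14: depth = 4
Maximum depth reached: 4

4


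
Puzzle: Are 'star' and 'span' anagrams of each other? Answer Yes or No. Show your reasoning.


Sorted letters of 'star': 'arst'
Sorted letters of 'span': 'anps'
They do not match.

No


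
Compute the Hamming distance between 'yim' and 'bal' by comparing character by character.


Alignment:
Position 1: 'y' vs 'b' = DIFFER
Position 2: 'i' vs 'a' = DIFFER
Position 3: 'm' vs 'l' = DIFFER
Total differences: 3

3


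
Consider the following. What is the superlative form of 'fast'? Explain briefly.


Apply superlative formation (add -est): 'fast' -> 'fastest'.

fastest


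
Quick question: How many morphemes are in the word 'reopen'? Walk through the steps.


Decomposition: re- (prefix) + open (root) = 2 morpheme(s)

2 morphemes


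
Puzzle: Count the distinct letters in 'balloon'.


Unique letters in 'balloon': {a, b, l, n, o} = 5 distinct letters.

5


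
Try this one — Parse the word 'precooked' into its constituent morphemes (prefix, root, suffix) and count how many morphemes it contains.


Step 1: Identify prefix: 'pre' (meaning: before)
Step 2: Identify root: 'cook'
Step 3: Identify suffix(es): 'ed'
Decomposition: pre- (prefix: before) + cook (root) + -ed (suffix: past)
Total morphemes: 3

3 morphemes (pre- (prefix: before) + cook (root) + -ed (suffix: past))


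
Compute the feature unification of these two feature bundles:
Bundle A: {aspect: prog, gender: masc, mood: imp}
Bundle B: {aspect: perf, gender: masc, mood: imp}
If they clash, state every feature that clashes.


Compare features:
aspect: A=prog vs B=perf -> CLASH
gender: A=masc vs B=masc -> unified: masc
mood: A=imp vs B=imp -> unified: imp
Clash detected on feature 'aspect' (prog vs perf); unification fails.

CLASH on 'aspect' (prog vs perf)


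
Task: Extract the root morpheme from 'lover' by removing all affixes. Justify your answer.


Remove suffix '-er' from 'lover' to get root 'love'.

love


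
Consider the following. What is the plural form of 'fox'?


Apply rule: Add -es (sibilant/fricative ending). 'fox' becomes 'foxes'.

foxes


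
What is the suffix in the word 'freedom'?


The word 'freedom' = 'free' (root) + '-dom' (suffix). The suffix is '-dom'.

dom


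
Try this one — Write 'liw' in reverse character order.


Reverse 'liw' character by character: 'wil'.

wil


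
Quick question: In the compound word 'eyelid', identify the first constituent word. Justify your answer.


Split 'eyelid' into 'eye' + 'lid'. The first part is 'eye'.

eye


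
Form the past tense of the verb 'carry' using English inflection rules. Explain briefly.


Apply rule: Change -y to -ied. 'carry' becomes 'carried'.

carried


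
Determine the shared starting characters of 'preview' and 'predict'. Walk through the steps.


Compare from the start: 3 characters match: 'pre'. Mismatch at position 4: 'v' vs 'd'.

pre


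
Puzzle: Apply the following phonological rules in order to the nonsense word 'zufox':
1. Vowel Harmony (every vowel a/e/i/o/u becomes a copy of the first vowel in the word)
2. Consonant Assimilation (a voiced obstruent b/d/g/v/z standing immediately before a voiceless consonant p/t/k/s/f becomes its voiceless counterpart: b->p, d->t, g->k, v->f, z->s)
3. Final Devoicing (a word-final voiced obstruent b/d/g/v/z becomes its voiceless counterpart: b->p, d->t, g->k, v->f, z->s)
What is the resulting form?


Starting form: 'zufox'
Rule 1: Vowel Harmony: all vowels become 'u' (matching first vowel). 'zufox' -> 'zufux'
Rule 2: Consonant Assimilation: no voiced obstruent (b/d/g/v/z) stands immediately before a voiceless consonant (p/t/k/s/f). No change.
Rule 3: Final Devoicing: final consonant 'x' is not one of the voiced obstruents b/d/g/v/z. No change.
Final form: 'zufux'

zufux


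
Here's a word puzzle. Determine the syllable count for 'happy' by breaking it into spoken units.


Break 'happy' into syllables: hap-py -> hap | py = 2 syllables

2 syllables


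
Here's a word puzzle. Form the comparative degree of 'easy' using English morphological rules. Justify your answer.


Apply comparative formation (consonant + y: change y to i, add -er): 'easy' -> 'easier'.

easier


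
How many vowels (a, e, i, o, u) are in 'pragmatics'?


Vowels in 'pragmatics': a, a, i = 3 vowels.

3


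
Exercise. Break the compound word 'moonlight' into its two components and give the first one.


Split 'moonlight' into 'moon' + 'light'. The first part is 'moon'.

moon


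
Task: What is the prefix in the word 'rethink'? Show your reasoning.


The word 'rethink' = 're' (prefix) + 'think' (root). The prefix is 're'.

re


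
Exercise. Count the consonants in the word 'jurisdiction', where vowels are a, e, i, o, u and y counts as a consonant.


Consonants in 'jurisdiction': j, r, s, d, c, t, n = 7 consonants.

7


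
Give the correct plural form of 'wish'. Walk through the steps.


Apply rule: Add -es (sibilant/fricative ending). 'wish' becomes 'wishes'.

wishes


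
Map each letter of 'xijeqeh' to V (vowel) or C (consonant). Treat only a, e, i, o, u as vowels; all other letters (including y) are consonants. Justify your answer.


Letter mapping: x = C, i = V, j = C, e = V, q = C, e = V, h = C.

CVCVCVC


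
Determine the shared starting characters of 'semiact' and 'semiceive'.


Compare from the start: 4 characters match: 'semi'. Mismatch at position 5: 'a' vs 'c'.

semi


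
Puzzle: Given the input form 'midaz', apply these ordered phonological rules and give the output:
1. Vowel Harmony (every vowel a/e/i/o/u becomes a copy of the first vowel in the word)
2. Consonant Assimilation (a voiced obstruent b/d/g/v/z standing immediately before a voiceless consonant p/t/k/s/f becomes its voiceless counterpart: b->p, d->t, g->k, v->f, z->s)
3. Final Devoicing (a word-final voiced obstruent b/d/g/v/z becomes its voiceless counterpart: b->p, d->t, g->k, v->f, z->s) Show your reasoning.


Starting form: 'midaz'
Rule 1: Vowel Harmony: all vowels become 'i' (matching first vowel). 'midaz' -> 'midiz'
Rule 2: Consonant Assimilation: no voiced obstruent (b/d/g/v/z) stands immediately before a voiceless consonant (p/t/k/s/f). No change.
Rule 3: Final Devoicing: word-final voiced obstruent 'z' becomes voiceless 's'. 'midiz' -> 'midis'
Final form: 'midis'

midis


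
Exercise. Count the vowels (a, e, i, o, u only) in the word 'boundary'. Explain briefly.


Vowels in 'boundary': o, u, a = 3 vowels.

3


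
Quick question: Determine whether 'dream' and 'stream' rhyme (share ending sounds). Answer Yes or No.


Rime (stressed vowel + following sounds) of 'dream': -eam = /iːm/
Rime of 'stream': -eam = /iːm/
/iːm/ and /iːm/ are the same ending sound, so the words rhyme.

Yes


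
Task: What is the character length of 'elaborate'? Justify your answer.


Spell out 'elaborate' and number each letter: e(1), l(2), a(3), b(4), o(5), r(6), a(7), t(8), e(9). Total: 9 letters.

9


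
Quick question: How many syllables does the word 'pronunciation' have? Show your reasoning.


Break 'pronunciation' into syllables: pro-nun-ci-a-tion -> pro | nun | ci | a | tion = 5 syllables

5 syllables
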